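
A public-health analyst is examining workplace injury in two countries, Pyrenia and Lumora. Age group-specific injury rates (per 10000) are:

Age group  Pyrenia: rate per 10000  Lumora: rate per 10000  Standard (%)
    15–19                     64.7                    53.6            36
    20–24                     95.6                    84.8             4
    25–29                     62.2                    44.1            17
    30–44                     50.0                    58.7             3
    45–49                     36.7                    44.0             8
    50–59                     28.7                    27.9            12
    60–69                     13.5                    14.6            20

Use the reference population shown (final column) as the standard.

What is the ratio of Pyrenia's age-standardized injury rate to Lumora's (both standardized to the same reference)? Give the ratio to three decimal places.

1.157

Standard weights: 0.36, 0.04, 0.17, 0.03, 0.08, 0.12, 0.20.
Pyrenia: 0.3600×64.7 + 0.0400×95.6 + 0.1700×62.2 + 0.0300×50.0 + 0.0800×36.7 + 0.1200×28.7 + 0.2000×13.5 = 48.2700 per 10000.
Lumora: 0.3600×53.6 + 0.0400×84.8 + 0.1700×44.1 + 0.0300×58.7 + 0.0800×44.0 + 0.1200×27.9 + 0.2000×14.6 = 41.7340 per 10000.
Ratio = 48.2700 ÷ 41.7340 = 1.15661.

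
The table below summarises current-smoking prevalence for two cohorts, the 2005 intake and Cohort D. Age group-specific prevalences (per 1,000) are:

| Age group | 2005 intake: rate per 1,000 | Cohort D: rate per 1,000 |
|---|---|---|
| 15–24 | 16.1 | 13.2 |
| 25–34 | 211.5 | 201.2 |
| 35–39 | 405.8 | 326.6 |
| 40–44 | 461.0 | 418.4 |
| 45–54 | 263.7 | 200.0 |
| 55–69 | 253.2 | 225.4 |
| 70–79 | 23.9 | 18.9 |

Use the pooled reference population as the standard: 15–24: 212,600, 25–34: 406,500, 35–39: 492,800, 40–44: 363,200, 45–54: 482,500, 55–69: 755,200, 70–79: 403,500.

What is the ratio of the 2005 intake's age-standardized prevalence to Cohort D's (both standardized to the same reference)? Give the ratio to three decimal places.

Standard total = 3,116,300; weights = 0.0682, 0.1304, 0.1581, 0.1165, 0.1548, 0.2423, 0.1295.
The 2005 intake: 0.0682×16.1 + 0.1304×211.5 + 0.1581×405.8 + 0.1165×461.0 + 0.1548×263.7 + 0.2423×253.2 + 0.1295×23.9 = 251.8713 per 1,000.
Cohort D: 0.0682×13.2 + 0.1304×201.2 + 0.1581×326.6 + 0.1165×418.4 + 0.1548×200.0 + 0.2423×225.4 + 0.1295×18.9 = 215.5934 per 1,000.
Ratio = 251.8713 ÷ 215.5934 = 1.16827.

1.168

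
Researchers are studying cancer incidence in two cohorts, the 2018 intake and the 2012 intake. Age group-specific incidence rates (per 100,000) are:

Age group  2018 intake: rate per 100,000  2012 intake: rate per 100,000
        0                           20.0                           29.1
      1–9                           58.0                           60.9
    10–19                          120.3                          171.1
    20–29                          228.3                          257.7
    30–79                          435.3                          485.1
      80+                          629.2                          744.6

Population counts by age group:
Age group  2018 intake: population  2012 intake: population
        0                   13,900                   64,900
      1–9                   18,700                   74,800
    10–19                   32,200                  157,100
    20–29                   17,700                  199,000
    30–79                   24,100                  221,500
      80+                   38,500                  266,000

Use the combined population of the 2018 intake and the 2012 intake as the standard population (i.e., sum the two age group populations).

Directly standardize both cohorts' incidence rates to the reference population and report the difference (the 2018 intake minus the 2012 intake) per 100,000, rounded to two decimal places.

-57.02

Combined standard total = 1,128,400; weights = 0.0698, 0.0829, 0.1678, 0.1920, 0.2177, 0.2699.
The 2018 intake: 0.0698×20.0 + 0.0829×58.0 + 0.1678×120.3 + 0.1920×228.3 + 0.2177×435.3 + 0.2699×629.2 = 334.7620 per 100,000.
The 2012 intake: 0.0698×29.1 + 0.0829×60.9 + 0.1678×171.1 + 0.1920×257.7 + 0.2177×485.1 + 0.2699×744.6 = 391.7860 per 100,000.
Difference = 334.7620 − 391.7860 = -57.0240.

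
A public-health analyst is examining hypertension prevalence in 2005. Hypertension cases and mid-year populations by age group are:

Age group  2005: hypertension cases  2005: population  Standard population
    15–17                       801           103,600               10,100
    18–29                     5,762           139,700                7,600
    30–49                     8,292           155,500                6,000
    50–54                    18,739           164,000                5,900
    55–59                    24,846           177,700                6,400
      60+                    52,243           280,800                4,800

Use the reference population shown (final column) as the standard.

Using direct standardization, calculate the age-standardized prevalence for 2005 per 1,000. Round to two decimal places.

Age-specific rates per 1,000 for 2005: 7.732, 41.246, 53.325, 114.262, 139.820, 186.051.
Standard total = 40,800; weights = 0.2475, 0.1863, 0.1471, 0.1446, 0.1569, 0.1176.
Standardized rate: 0.2475×7.732 + 0.1863×41.246 + 0.1471×53.325 + 0.1446×114.262 + 0.1569×139.820 + 0.1176×186.051 = 77.7829 per 1,000.

77.78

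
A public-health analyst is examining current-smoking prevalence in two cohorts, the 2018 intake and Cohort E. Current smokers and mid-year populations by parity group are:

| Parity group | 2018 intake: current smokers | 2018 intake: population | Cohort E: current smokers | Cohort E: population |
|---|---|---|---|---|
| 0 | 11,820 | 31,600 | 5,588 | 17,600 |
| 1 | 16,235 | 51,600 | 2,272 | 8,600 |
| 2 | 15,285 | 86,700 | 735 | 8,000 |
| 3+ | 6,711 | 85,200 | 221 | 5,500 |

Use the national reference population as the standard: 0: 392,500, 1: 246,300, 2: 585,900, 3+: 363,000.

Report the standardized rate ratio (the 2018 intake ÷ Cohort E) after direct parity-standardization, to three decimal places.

1.380

Parity-specific rates per 1,000 for the 2018 intake: 374.051, 314.632, 176.298, 78.768.
For Cohort E: 317.500, 264.186, 91.875, 40.182.
Standard total = 1,587,700; weights = 0.2472, 0.1551, 0.3690, 0.2286.
The 2018 intake: 0.2472×374.051 + 0.1551×314.632 + 0.3690×176.298 + 0.2286×78.768 = 224.3460 per 1,000.
Cohort E: 0.2472×317.500 + 0.1551×264.186 + 0.3690×91.875 + 0.2286×40.182 = 162.5643 per 1,000.
Ratio = 224.3460 ÷ 162.5643 = 1.38004.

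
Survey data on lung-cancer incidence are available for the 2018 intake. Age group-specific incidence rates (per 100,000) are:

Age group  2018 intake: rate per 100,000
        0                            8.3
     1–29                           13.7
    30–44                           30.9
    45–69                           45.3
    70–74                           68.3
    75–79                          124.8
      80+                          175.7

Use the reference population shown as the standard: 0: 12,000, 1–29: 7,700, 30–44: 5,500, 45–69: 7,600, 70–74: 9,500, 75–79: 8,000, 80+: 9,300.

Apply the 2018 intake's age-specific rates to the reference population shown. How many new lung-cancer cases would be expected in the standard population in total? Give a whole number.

Expected new lung-cancer cases = Σ (standard pop × age-specific rate ÷ 100,000)
= 12,000×8.3/100,000 + 7,700×13.7/100,000 + 5,500×30.9/100,000 + 7,600×45.3/100,000 + 9,500×68.3/100,000 + 8,000×124.8/100,000 + 9,300×175.7/100,000
= 1.00 + 1.05 + 1.70 + 3.44 + 6.49 + 9.98 + 16.34 = 40.01.

40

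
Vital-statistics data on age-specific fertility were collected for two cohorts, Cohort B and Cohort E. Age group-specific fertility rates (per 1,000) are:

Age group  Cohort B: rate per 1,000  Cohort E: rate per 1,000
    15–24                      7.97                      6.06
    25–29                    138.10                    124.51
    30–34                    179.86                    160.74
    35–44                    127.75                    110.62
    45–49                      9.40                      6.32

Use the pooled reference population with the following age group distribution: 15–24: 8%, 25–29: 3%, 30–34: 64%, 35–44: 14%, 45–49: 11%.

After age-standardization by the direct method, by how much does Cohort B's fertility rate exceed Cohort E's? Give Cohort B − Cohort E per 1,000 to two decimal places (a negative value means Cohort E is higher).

15.53

Standard weights: 0.08, 0.03, 0.64, 0.14, 0.11.
Cohort B: 0.0800×7.97 + 0.0300×138.10 + 0.6400×179.86 + 0.1400×127.75 + 0.1100×9.40 = 138.8100 per 1,000.
Cohort E: 0.0800×6.06 + 0.0300×124.51 + 0.6400×160.74 + 0.1400×110.62 + 0.1100×6.32 = 123.2757 per 1,000.
Difference = 138.8100 − 123.2757 = 15.5343.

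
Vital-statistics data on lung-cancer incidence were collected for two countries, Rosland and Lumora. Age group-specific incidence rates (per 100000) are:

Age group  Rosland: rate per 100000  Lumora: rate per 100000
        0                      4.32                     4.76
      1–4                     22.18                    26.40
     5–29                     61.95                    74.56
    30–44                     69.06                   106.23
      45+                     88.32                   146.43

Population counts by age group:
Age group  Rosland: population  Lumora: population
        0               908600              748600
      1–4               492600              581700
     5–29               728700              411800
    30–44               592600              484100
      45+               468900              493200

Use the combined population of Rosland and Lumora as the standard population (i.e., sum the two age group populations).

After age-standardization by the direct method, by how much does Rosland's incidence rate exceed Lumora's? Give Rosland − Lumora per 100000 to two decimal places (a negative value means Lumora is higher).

-19.55

Combined standard total = 5910800; weights = 0.2804, 0.1818, 0.1930, 0.1822, 0.1628.
Rosland: 0.2804×4.32 + 0.1818×22.18 + 0.1930×61.95 + 0.1822×69.06 + 0.1628×88.32 = 44.1515 per 100000.
Lumora: 0.2804×4.76 + 0.1818×26.40 + 0.1930×74.56 + 0.1822×106.23 + 0.1628×146.43 = 63.7043 per 100000.
Difference = 44.1515 − 63.7043 = -19.5529.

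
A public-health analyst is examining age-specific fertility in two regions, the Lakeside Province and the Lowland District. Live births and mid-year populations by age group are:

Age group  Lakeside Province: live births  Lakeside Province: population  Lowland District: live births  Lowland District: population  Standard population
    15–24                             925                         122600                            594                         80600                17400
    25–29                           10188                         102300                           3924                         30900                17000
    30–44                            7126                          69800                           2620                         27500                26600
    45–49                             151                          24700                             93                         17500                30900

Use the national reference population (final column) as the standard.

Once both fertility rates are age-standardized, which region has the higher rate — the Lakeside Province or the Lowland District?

Lowland District

Age-specific rates per 1000 for the Lakeside Province: 7.545, 99.589, 102.092, 6.113.
For the Lowland District: 7.370, 126.990, 95.273, 5.314.
Standard total = 91900; weights = 0.1893, 0.1850, 0.2894, 0.3362.
The Lakeside Province: 0.1893×7.545 + 0.1850×99.589 + 0.2894×102.092 + 0.3362×6.113 = 51.4564 per 1000.
The Lowland District: 0.1893×7.370 + 0.1850×126.990 + 0.2894×95.273 + 0.3362×5.314 = 54.2496 per 1000.
The crude rates (57.58 vs 46.20) would put the Lakeside Province higher, but that reflects its age composition; once standardized to a common age structure, the Lowland District has the higher underlying rate.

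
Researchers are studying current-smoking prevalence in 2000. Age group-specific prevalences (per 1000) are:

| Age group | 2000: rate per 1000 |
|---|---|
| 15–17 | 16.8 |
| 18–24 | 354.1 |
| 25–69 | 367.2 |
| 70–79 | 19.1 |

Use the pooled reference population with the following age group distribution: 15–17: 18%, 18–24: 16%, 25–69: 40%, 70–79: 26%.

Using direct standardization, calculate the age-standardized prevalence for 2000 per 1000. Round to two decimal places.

Standard weights: 0.18, 0.16, 0.40, 0.26.
Standardized rate: 0.1800×16.8 + 0.1600×354.1 + 0.4000×367.2 + 0.2600×19.1 = 211.5260 per 1000.

211.53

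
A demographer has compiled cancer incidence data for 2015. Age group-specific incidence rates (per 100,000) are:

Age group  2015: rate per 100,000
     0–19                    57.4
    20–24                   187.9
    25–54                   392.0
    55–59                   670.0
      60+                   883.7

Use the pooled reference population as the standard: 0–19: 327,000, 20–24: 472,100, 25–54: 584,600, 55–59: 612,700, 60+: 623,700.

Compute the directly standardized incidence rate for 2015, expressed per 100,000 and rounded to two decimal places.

Standard total = 2,620,100; weights = 0.1248, 0.1802, 0.2231, 0.2338, 0.2380.
Standardized rate: 0.1248×57.4 + 0.1802×187.9 + 0.2231×392.0 + 0.2338×670.0 + 0.2380×883.7 = 495.5205 per 100,000.

495.52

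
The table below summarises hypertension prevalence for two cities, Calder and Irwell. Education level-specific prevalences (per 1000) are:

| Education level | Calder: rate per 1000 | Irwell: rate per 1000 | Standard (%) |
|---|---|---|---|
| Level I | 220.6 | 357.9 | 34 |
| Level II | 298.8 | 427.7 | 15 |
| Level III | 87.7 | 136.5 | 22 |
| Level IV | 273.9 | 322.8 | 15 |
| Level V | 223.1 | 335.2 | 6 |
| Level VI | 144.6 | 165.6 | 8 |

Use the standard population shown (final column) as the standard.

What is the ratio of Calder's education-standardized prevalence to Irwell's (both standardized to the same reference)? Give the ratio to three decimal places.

Standard weights: 0.34, 0.15, 0.22, 0.15, 0.06, 0.08.
Calder: 0.3400×220.6 + 0.1500×298.8 + 0.2200×87.7 + 0.1500×273.9 + 0.0600×223.1 + 0.0800×144.6 = 205.1570 per 1000.
Irwell: 0.3400×357.9 + 0.1500×427.7 + 0.2200×136.5 + 0.1500×322.8 + 0.0600×335.2 + 0.0800×165.6 = 297.6510 per 1000.
Ratio = 205.1570 ÷ 297.6510 = 0.68925.

0.689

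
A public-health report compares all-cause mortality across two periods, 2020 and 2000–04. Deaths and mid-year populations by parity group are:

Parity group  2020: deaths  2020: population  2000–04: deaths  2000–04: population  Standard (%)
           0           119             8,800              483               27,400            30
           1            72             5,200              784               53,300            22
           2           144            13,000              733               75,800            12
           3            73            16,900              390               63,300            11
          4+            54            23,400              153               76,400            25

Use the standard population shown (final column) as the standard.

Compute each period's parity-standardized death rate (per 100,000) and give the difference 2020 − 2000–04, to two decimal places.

Parity-specific rates per 100,000 for 2020: 1352.27, 1384.62, 1107.69, 431.95, 230.77.
For 2000–04: 1762.77, 1470.92, 967.02, 616.11, 200.26.
Standard weights: 0.30, 0.22, 0.12, 0.11, 0.25.
2020: 0.3000×1352.27 + 0.2200×1384.62 + 0.1200×1107.69 + 0.1100×431.95 + 0.2500×230.77 = 948.4274 per 100,000.
2000–04: 0.3000×1762.77 + 0.2200×1470.92 + 0.1200×967.02 + 0.1100×616.11 + 0.2500×200.26 = 1086.3145 per 100,000.
Difference = 948.4274 − 1086.3145 = -137.8872.

-137.89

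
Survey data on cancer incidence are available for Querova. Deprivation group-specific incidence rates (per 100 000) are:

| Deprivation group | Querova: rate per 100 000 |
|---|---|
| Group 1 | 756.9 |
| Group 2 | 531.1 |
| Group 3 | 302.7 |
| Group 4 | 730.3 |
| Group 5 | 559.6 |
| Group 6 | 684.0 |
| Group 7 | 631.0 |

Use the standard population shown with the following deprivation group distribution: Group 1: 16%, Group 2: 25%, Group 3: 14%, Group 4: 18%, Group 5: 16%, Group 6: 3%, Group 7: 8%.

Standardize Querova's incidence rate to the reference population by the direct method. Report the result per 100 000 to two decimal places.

588.25

Standard weights: 0.16, 0.25, 0.14, 0.18, 0.16, 0.03, 0.08.
Standardized rate: 0.1600×756.9 + 0.2500×531.1 + 0.1400×302.7 + 0.1800×730.3 + 0.1600×559.6 + 0.0300×684.0 + 0.0800×631.0 = 588.2470 per 100 000.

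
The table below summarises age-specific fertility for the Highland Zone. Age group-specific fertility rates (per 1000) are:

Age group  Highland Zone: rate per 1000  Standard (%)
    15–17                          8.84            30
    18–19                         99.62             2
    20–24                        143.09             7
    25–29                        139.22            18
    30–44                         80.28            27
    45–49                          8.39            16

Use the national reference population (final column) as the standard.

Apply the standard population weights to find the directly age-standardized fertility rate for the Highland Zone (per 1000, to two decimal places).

62.74

Standard weights: 0.30, 0.02, 0.07, 0.18, 0.27, 0.16.
Standardized rate: 0.3000×8.84 + 0.0200×99.62 + 0.0700×143.09 + 0.1800×139.22 + 0.2700×80.28 + 0.1600×8.39 = 62.7383 per 1000.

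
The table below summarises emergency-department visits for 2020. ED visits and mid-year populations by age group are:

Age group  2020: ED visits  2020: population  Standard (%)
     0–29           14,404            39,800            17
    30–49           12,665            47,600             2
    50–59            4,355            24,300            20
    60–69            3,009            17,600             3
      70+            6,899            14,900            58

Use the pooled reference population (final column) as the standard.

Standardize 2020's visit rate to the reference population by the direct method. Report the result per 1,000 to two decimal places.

Age-specific rates per 1,000 for 2020: 361.910, 266.071, 179.218, 170.966, 463.020.
Standard weights: 0.17, 0.02, 0.20, 0.03, 0.58.
Standardized rate: 0.1700×361.910 + 0.0200×266.071 + 0.2000×179.218 + 0.0300×170.966 + 0.5800×463.020 = 376.3703 per 1,000.

376.37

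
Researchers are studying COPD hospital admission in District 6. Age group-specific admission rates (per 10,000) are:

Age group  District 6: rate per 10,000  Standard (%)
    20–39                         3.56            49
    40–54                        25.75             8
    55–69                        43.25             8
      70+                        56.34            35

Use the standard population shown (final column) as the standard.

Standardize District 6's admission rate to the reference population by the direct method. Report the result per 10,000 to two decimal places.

26.98

Standard weights: 0.49, 0.08, 0.08, 0.35.
Standardized rate: 0.4900×3.56 + 0.0800×25.75 + 0.0800×43.25 + 0.3500×56.34 = 26.9834 per 10,000.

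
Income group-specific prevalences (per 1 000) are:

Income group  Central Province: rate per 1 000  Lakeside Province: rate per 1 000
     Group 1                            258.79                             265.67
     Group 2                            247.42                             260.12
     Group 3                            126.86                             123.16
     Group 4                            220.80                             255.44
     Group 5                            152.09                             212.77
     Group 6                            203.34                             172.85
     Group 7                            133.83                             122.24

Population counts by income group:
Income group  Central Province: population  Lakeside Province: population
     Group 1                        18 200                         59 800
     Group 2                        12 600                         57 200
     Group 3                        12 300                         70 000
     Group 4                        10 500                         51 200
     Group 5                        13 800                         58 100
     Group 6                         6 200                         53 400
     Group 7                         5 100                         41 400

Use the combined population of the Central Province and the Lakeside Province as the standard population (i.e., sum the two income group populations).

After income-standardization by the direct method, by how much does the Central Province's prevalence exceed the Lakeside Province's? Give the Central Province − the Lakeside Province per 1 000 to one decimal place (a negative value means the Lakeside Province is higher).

-11.2

Combined standard total = 469 800; weights = 0.1660, 0.1486, 0.1752, 0.1313, 0.1530, 0.1269, 0.0990.
The Central Province: 0.1660×258.79 + 0.1486×247.42 + 0.1752×126.86 + 0.1313×220.80 + 0.1530×152.09 + 0.1269×203.34 + 0.0990×133.83 = 193.2671 per 1 000.
The Lakeside Province: 0.1660×265.67 + 0.1486×260.12 + 0.1752×123.16 + 0.1313×255.44 + 0.1530×212.77 + 0.1269×172.85 + 0.0990×122.24 = 204.4690 per 1 000.
Difference = 193.2671 − 204.4690 = -11.2019.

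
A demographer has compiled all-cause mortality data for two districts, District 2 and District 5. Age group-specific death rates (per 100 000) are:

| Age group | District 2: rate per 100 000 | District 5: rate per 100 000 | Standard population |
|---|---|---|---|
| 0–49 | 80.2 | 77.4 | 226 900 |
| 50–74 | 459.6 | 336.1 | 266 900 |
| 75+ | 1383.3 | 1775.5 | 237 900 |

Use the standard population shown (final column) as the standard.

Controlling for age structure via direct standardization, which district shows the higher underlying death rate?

District 5

Standard total = 731 700; weights = 0.3101, 0.3648, 0.3251.
District 2: 0.3101×80.2 + 0.3648×459.6 + 0.3251×1383.3 = 642.2737 per 100 000.
District 5: 0.3101×77.4 + 0.3648×336.1 + 0.3251×1775.5 = 723.8740 per 100 000.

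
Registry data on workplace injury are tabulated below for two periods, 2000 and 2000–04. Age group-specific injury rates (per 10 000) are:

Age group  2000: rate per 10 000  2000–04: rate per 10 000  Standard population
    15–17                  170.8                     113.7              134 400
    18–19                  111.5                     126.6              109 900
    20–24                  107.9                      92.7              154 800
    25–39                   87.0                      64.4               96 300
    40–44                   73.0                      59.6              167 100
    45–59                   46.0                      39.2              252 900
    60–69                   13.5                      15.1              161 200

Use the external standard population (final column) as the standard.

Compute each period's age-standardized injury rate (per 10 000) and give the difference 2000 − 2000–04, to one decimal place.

Standard total = 1 076 600; weights = 0.1248, 0.1021, 0.1438, 0.0894, 0.1552, 0.2349, 0.1497.
2000: 0.1248×170.8 + 0.1021×111.5 + 0.1438×107.9 + 0.0894×87.0 + 0.1552×73.0 + 0.2349×46.0 + 0.1497×13.5 = 80.1582 per 10 000.
2000–04: 0.1248×113.7 + 0.1021×126.6 + 0.1438×92.7 + 0.0894×64.4 + 0.1552×59.6 + 0.2349×39.2 + 0.1497×15.1 = 66.9267 per 10 000.
Difference = 80.1582 − 66.9267 = 13.2315.

13.2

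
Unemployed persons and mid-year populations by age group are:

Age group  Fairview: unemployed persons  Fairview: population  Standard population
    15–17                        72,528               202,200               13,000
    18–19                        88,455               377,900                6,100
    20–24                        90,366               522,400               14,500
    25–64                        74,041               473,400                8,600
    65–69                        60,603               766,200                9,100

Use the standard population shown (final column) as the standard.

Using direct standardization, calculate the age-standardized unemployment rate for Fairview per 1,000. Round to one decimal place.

207.9

Age-specific rates per 1,000 for Fairview: 358.694, 234.070, 172.982, 156.403, 79.096.
Standard total = 51,300; weights = 0.2534, 0.1189, 0.2827, 0.1676, 0.1774.
Standardized rate: 0.2534×358.694 + 0.1189×234.070 + 0.2827×172.982 + 0.1676×156.403 + 0.1774×79.096 = 207.8739 per 1,000.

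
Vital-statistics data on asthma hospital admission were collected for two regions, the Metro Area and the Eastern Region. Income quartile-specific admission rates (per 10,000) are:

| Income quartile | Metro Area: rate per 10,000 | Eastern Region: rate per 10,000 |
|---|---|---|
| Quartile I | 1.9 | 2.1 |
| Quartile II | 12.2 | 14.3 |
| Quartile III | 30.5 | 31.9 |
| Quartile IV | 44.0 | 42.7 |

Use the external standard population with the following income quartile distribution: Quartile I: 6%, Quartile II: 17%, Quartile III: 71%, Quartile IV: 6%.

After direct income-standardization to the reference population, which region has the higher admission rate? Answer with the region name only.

Standard weights: 0.06, 0.17, 0.71, 0.06.
The Metro Area: 0.0600×1.9 + 0.1700×12.2 + 0.7100×30.5 + 0.0600×44.0 = 26.4830 per 10,000.
The Eastern Region: 0.0600×2.1 + 0.1700×14.3 + 0.7100×31.9 + 0.0600×42.7 = 27.7680 per 10,000.

Eastern Region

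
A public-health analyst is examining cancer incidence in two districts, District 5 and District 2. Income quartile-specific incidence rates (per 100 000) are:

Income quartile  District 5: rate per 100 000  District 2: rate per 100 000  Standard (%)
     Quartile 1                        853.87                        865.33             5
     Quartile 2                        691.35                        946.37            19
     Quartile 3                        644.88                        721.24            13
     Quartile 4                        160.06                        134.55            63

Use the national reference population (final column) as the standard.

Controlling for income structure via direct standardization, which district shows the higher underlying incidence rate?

Standard weights: 0.05, 0.19, 0.13, 0.63.
District 5: 0.0500×853.87 + 0.1900×691.35 + 0.1300×644.88 + 0.6300×160.06 = 358.7222 per 100 000.
District 2: 0.0500×865.33 + 0.1900×946.37 + 0.1300×721.24 + 0.6300×134.55 = 401.6045 per 100 000.

District 2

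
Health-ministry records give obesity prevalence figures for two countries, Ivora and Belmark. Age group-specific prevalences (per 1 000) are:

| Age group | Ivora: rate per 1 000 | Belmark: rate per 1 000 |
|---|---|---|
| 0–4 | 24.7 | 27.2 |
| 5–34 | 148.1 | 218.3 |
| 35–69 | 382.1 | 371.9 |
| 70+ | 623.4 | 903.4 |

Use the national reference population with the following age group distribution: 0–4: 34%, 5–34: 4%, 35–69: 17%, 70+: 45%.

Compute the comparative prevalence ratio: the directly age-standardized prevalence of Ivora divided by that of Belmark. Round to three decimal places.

Standard weights: 0.34, 0.04, 0.17, 0.45.
Ivora: 0.3400×24.7 + 0.0400×148.1 + 0.1700×382.1 + 0.4500×623.4 = 359.8090 per 1 000.
Belmark: 0.3400×27.2 + 0.0400×218.3 + 0.1700×371.9 + 0.4500×903.4 = 487.7330 per 1 000.
Ratio = 359.8090 ÷ 487.7330 = 0.73772.

0.738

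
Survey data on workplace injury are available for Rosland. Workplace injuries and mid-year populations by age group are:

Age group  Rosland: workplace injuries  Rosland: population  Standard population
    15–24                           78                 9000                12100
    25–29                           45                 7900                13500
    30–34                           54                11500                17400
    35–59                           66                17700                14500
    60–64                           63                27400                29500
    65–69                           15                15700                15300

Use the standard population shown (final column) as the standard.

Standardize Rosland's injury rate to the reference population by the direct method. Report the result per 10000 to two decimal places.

39.10

Age-specific rates per 10000 for Rosland: 86.67, 56.96, 46.96, 37.29, 22.99, 9.55.
Standard total = 102300; weights = 0.1183, 0.1320, 0.1701, 0.1417, 0.2884, 0.1496.
Standardized rate: 0.1183×86.67 + 0.1320×56.96 + 0.1701×46.96 + 0.1417×37.29 + 0.2884×22.99 + 0.1496×9.55 = 39.0991 per 10000.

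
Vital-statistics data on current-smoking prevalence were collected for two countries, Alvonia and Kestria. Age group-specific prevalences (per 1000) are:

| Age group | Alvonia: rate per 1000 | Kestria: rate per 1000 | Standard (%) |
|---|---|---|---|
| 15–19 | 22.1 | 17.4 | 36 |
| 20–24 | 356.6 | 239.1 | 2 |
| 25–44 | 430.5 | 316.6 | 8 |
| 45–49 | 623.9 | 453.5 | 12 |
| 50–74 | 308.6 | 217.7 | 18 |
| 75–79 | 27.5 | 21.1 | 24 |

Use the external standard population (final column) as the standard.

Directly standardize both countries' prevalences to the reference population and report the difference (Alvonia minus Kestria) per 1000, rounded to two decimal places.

51.50

Standard weights: 0.36, 0.02, 0.08, 0.12, 0.18, 0.24.
Alvonia: 0.3600×22.1 + 0.0200×356.6 + 0.0800×430.5 + 0.1200×623.9 + 0.1800×308.6 + 0.2400×27.5 = 186.5440 per 1000.
Kestria: 0.3600×17.4 + 0.0200×239.1 + 0.0800×316.6 + 0.1200×453.5 + 0.1800×217.7 + 0.2400×21.1 = 135.0440 per 1000.
Difference = 186.5440 − 135.0440 = 51.5000.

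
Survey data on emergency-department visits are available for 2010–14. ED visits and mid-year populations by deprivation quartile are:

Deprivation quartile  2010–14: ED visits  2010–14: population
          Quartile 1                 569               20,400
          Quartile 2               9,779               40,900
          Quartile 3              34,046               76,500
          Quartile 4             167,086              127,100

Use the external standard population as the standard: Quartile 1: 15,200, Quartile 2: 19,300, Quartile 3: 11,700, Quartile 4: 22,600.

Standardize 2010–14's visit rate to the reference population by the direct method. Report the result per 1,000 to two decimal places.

Deprivation-specific rates per 1,000 for 2010–14: 27.892, 239.095, 445.046, 1314.603.
Standard total = 68,800; weights = 0.2209, 0.2805, 0.1701, 0.3285.
Standardized rate: 0.2209×27.892 + 0.2805×239.095 + 0.1701×445.046 + 0.3285×1314.603 = 580.7494 per 1,000.

580.75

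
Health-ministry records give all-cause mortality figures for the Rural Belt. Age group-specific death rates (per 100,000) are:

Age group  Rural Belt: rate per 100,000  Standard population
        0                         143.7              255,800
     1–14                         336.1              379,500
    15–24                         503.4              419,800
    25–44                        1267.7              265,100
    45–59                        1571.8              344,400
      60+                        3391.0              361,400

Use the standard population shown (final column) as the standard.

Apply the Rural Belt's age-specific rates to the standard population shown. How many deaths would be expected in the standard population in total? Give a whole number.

24785

Expected deaths = Σ (standard pop × age-specific rate ÷ 100,000)
= 255,800×143.7/100,000 + 379,500×336.1/100,000 + 419,800×503.4/100,000 + 265,100×1267.7/100,000 + 344,400×1571.8/100,000 + 361,400×3391.0/100,000
= 367.58 + 1275.50 + 2113.27 + 3360.67 + 5413.28 + 12255.07 = 24785.38.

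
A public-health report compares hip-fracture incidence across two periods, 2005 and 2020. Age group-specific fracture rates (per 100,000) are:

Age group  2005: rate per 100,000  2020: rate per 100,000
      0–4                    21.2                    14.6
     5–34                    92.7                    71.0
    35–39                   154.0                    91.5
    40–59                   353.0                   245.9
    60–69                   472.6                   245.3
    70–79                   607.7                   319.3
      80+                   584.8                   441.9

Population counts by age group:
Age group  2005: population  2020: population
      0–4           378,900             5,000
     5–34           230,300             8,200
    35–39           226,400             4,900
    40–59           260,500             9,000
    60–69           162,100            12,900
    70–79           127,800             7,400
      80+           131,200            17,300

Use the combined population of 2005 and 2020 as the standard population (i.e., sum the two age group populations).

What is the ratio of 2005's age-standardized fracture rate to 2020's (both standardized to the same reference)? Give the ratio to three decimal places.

1.577

Combined standard total = 1,581,900; weights = 0.2427, 0.1508, 0.1462, 0.1704, 0.1106, 0.0855, 0.0939.
2005: 0.2427×21.2 + 0.1508×92.7 + 0.1462×154.0 + 0.1704×353.0 + 0.1106×472.6 + 0.0855×607.7 + 0.0939×584.8 = 260.8952 per 100,000.
2020: 0.2427×14.6 + 0.1508×71.0 + 0.1462×91.5 + 0.1704×245.9 + 0.1106×245.3 + 0.0855×319.3 + 0.0939×441.9 = 165.4286 per 100,000.
Ratio = 260.8952 ÷ 165.4286 = 1.57709.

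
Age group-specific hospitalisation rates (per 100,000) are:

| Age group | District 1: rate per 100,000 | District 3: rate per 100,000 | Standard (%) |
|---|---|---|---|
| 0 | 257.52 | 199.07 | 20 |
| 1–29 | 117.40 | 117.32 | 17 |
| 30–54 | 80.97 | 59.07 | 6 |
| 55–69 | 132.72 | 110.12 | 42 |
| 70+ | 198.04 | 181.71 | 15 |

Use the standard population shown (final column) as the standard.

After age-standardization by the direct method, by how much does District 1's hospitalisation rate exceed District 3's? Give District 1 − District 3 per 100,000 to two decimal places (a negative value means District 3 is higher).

Standard weights: 0.20, 0.17, 0.06, 0.42, 0.15.
District 1: 0.2000×257.52 + 0.1700×117.40 + 0.0600×80.97 + 0.4200×132.72 + 0.1500×198.04 = 161.7686 per 100,000.
District 3: 0.2000×199.07 + 0.1700×117.32 + 0.0600×59.07 + 0.4200×110.12 + 0.1500×181.71 = 136.8095 per 100,000.
Difference = 161.7686 − 136.8095 = 24.9591.

24.96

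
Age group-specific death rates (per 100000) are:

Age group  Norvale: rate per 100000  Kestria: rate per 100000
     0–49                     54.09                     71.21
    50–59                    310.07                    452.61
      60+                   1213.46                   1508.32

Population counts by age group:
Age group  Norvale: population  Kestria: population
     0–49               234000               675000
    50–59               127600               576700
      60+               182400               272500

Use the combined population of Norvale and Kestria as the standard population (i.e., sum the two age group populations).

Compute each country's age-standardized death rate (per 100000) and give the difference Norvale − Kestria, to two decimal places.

Combined standard total = 2068200; weights = 0.4395, 0.3405, 0.2199.
Norvale: 0.4395×54.09 + 0.3405×310.07 + 0.2199×1213.46 = 396.2639 per 100000.
Kestria: 0.4395×71.21 + 0.3405×452.61 + 0.2199×1508.32 = 517.1830 per 100000.
Difference = 396.2639 − 517.1830 = -120.9191.

-120.92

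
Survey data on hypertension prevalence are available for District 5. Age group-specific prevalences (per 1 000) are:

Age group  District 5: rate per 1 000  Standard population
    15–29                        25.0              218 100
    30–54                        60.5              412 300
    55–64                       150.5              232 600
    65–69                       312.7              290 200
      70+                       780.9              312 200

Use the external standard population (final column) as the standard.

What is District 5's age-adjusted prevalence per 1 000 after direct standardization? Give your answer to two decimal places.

272.93

Standard total = 1 465 400; weights = 0.1488, 0.2814, 0.1587, 0.1980, 0.2130.
Standardized rate: 0.1488×25.0 + 0.2814×60.5 + 0.1587×150.5 + 0.1980×312.7 + 0.2130×780.9 = 272.9258 per 1 000.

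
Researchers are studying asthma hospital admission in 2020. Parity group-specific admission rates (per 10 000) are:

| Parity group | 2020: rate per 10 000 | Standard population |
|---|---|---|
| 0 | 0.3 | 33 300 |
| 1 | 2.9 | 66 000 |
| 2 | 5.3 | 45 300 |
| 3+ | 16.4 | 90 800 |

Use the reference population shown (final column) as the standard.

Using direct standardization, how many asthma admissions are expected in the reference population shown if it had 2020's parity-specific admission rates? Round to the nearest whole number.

193

Expected asthma admissions = Σ (standard pop × parity-specific rate ÷ 10 000)
= 33 300×0.3/10 000 + 66 000×2.9/10 000 + 45 300×5.3/10 000 + 90 800×16.4/10 000
= 1.00 + 19.14 + 24.01 + 148.91 = 193.06.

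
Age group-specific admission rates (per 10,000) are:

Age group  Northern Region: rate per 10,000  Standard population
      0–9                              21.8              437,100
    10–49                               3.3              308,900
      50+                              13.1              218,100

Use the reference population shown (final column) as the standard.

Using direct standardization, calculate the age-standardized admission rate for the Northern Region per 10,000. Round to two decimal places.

Standard total = 964,100; weights = 0.4534, 0.3204, 0.2262.
Standardized rate: 0.4534×21.8 + 0.3204×3.3 + 0.2262×13.1 = 13.9044 per 10,000.

13.90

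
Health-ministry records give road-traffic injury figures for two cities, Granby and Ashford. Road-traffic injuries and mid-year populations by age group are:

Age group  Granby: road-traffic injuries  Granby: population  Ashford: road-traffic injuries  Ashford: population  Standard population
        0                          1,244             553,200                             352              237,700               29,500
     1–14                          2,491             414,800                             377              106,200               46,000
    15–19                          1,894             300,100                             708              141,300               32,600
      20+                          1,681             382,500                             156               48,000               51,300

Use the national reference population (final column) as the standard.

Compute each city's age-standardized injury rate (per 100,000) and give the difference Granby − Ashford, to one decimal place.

Age-specific rates per 100,000 for Granby: 224.87, 600.53, 631.12, 439.48.
For Ashford: 148.09, 354.99, 501.06, 325.00.
Standard total = 159,400; weights = 0.1851, 0.2886, 0.2045, 0.3218.
Granby: 0.1851×224.87 + 0.2886×600.53 + 0.2045×631.12 + 0.3218×439.48 = 485.4326 per 100,000.
Ashford: 0.1851×148.09 + 0.2886×354.99 + 0.2045×501.06 + 0.3218×325.00 = 336.9210 per 100,000.
Difference = 485.4326 − 336.9210 = 148.5116.

148.5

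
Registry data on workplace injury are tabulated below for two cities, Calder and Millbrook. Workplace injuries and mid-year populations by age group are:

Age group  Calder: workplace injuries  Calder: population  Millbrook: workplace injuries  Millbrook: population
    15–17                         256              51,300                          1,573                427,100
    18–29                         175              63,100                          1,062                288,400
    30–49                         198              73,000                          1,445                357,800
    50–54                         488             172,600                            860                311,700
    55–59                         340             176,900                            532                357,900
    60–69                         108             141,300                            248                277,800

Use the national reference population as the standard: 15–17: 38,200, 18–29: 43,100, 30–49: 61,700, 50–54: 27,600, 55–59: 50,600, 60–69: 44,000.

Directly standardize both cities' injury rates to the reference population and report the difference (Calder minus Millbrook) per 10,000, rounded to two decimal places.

Age-specific rates per 10,000 for Calder: 49.90, 27.73, 27.12, 28.27, 19.22, 7.64.
For Millbrook: 36.83, 36.82, 40.39, 27.59, 14.86, 8.93.
Standard total = 265,200; weights = 0.1440, 0.1625, 0.2327, 0.1041, 0.1908, 0.1659.
Calder: 0.1440×49.90 + 0.1625×27.73 + 0.2327×27.12 + 0.1041×28.27 + 0.1908×19.22 + 0.1659×7.64 = 25.8834 per 10,000.
Millbrook: 0.1440×36.83 + 0.1625×36.82 + 0.2327×40.39 + 0.1041×27.59 + 0.1908×14.86 + 0.1659×8.93 = 27.8742 per 10,000.
Difference = 25.8834 − 27.8742 = -1.9908.

-1.99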